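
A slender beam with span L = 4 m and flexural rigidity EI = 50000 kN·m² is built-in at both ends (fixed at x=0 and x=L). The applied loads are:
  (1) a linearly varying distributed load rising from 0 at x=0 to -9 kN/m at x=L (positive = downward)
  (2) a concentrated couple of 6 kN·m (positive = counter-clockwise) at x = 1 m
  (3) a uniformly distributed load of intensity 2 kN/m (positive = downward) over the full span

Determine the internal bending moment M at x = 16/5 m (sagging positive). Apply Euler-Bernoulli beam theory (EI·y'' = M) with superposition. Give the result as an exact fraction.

Load 1 — triangular load w₀=-9 kN/m (0→w₀ over full span):
  M_1 = 3w₀Lx/20 - w₀L²/30 - w₀x³/(6L) = 3·(-9)·4·(16/5)/20 - (-9)·4²/30 - (-9)·(16/5)³/(6·4) = -24/125 kN·m
Load 2 — applied couple M₀=6 kN·m at a=1 m (b=L-a=3):
  M_2 = R_Ax - M_A - M₀  [x>a] with R_A=27/16, M_A=-9/8 = (27/16)·(16/5) - (-9/8) - 6 = 21/40 kN·m
Load 3 — uniform load w=2 kN/m over full span:
  M_3 = wLx/2 - wL²/12 - wx²/2 = 2·4·(16/5)/2 - 2·4²/12 - 2·(16/5)²/2 = -8/75 kN·m
Superposition: M = Σ M_i = 679/3000 kN·m ≈ 0.226333 kN·m

M(16/5) = 679/3000 kN·m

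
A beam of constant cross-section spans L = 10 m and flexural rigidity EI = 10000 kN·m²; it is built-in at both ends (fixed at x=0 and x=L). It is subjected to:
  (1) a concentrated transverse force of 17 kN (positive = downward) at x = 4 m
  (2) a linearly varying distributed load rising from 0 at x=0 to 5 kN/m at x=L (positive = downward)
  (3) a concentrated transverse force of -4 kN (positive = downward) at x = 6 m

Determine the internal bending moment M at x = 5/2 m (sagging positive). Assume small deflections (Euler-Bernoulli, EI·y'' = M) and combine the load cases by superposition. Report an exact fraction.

M(5/2) = 3329/800 kN·m

Load 1 — point force P=17 kN at a=4 m (b=L-a=6):
  M_1 = Pb²(3a+b)x/L³ - Pab²/L²  [x≤a] = 17·6²·(3·4+6)·(5/2)/10³ - 17·4·6²/10² = 153/50 kN·m
Load 2 — triangular load w₀=5 kN/m (0→w₀ over full span):
  M_2 = 3w₀Lx/20 - w₀L²/30 - w₀x³/(6L) = 3·5·10·(5/2)/20 - 5·10²/30 - 5·(5/2)³/(6·10) = 25/32 kN·m
Load 3 — point force P=-4 kN at a=6 m (b=L-a=4):
  M_3 = Pb²(3a+b)x/L³ - Pab²/L²  [x≤a] = (-4)·4²·(3·6+4)·(5/2)/10³ - (-4)·6·4²/10² = 8/25 kN·m
Superposition: M = Σ M_i = 3329/800 kN·m ≈ 4.161250 kN·m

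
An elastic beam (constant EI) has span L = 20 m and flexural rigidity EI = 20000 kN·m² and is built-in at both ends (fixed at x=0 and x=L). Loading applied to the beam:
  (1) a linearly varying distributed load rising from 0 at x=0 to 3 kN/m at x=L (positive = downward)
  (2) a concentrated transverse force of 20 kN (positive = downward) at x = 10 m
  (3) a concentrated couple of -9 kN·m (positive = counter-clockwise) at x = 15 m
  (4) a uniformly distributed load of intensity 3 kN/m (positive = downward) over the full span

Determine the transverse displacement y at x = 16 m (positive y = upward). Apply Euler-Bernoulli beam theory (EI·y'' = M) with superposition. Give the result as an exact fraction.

y(16) = -160973/3000000 m

Load 1 — triangular load w₀=3 kN/m (0→w₀ over full span):
  y_1 = -w₀x²(L-x)²(x+2L)/(120LEI) = -3·16²·(20-16)²·(16+2·20)/(120·20·20000) = -224/15625 m
Load 2 — point force P=20 kN at a=10 m (b=L-a=10):
  y_2 = -Pa²(L-x)²(3bL-(3b+a)(L-x))/(6L³EI)  [x>a] = -20·10²·(20-16)²·(3·10·20-(3·10+10)·(20-16))/(6·20³·20000) = -11/750 m
Load 3 — applied couple M₀=-9 kN·m at a=15 m (b=L-a=5):
  y_3 = (R_Ax³/6 - M_Ax²/2 - M₀(x-a)²/2)/EI  [x>a] with R_A=-81/160, M_A=-45/16 = ((-81/160)·16³/6 - (-45/16)·16²/2 - (-9)·(16-15)²/2)/20000 = 189/200000 m
Load 4 — uniform load w=3 kN/m over full span:
  y_4 = -wx²(L-x)²/(24EI) = -3·16²·(20-16)²/(24·20000) = -16/625 m
Superposition: y = Σ y_i = -160973/3000000 m ≈ -0.053658 m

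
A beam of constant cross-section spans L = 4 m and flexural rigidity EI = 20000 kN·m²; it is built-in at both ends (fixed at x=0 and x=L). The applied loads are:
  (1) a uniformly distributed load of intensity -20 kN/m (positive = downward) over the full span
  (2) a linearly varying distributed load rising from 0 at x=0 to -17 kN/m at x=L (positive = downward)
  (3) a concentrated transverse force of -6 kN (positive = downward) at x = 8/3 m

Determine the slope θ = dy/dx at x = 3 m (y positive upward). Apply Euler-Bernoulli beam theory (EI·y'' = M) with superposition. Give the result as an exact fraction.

Load 1 — uniform load w=-20 kN/m over full span:
  θ_1 = -wx(L-x)(L-2x)/(12EI) = -(-20)·3·(4-3)·(4-2·3)/(12·20000) = -1/2000 rad
Load 2 — triangular load w₀=-17 kN/m (0→w₀ over full span):
  θ_2 = -w₀(2x(L-x)(L-2x)(x+2L)+x²(L-x)²)/(120LEI) = -(-17)·(2·3·(4-3)·(4-2·3)·(3+2·4)+3²·(4-3)²)/(120·4·20000) = -697/3200000 rad
Load 3 — point force P=-6 kN at a=8/3 m (b=L-a=4/3):
  θ_3 = Pa²(L-x)(2bL-(3b+a)(L-x))/(2L³EI)  [x>a] = (-6)·(8/3)²·(4-3)·(2·(4/3)·4-(3·(4/3)+(8/3))·(4-3))/(2·4³·20000) = -1/15000 rad
Superposition: θ = Σ θ_i = -7531/9600000 rad ≈ -0.000784 rad

θ(3) = -7531/9600000 rad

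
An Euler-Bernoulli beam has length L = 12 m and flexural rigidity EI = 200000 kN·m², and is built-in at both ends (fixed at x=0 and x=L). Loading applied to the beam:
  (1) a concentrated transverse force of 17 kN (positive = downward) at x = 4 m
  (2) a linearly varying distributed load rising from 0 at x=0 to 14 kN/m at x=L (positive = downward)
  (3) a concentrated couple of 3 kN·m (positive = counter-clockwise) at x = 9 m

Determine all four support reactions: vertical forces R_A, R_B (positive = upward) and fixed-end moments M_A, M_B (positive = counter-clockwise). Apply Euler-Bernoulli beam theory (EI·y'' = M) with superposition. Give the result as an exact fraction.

R_A = 164479/4320 kN, M_A = 70819/720 kN·m, R_B = 271841/4320 kN, M_B = -83861/720 kN·m

Load 1 — point force P=17 kN at a=4 m (b=L-a=8):
  R_A = Pb²(3a+b)/L³ = 17·8²·(3·4+8)/12³ = 340/27 kN
  M_A = Pab²/L² = 17·4·8²/12² = 272/9 kN·m
  R_B = Pa²(a+3b)/L³ = 17·4²·(4+3·8)/12³ = 119/27 kN
  M_B = -Pa²b/L² = -17·4²·8/12² = -136/9 kN·m
Load 2 — triangular load w₀=14 kN/m (0→w₀ over full span):
  R_A = 3w₀L/20 = 3·14·12/20 = 126/5 kN
  M_A = w₀L²/30 = 14·12²/30 = 336/5 kN·m
  R_B = 7w₀L/20 = 7·14·12/20 = 294/5 kN
  M_B = -w₀L²/20 = -14·12²/20 = -504/5 kN·m
Load 3 — applied couple M₀=3 kN·m at a=9 m (b=L-a=3):
  R_A = 6M₀ab/L³ = 6·3·9·3/12³ = 9/32 kN
  M_A = M₀b(2a-b)/L² = 3·3·(2·9-3)/12² = 15/16 kN·m
  R_B = -6M₀ab/L³ = -6·3·9·3/12³ = -9/32 kN
  M_B = M₀a(2b-a)/L² = 3·9·(2·3-9)/12² = -9/16 kN·m
Superposition: R_A = 164479/4320 kN, M_A = 70819/720 kN·m, R_B = 271841/4320 kN, M_B = -83861/720 kN·m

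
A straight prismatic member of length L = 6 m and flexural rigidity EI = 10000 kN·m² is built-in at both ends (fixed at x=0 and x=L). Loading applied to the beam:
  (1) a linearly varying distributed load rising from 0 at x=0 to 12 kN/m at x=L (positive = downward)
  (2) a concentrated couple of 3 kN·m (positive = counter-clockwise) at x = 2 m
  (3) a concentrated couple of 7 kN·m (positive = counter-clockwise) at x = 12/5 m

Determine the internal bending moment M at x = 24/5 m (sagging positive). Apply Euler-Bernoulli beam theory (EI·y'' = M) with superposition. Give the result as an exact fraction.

Load 1 — triangular load w₀=12 kN/m (0→w₀ over full span):
  M_1 = 3w₀Lx/20 - w₀L²/30 - w₀x³/(6L) = 3·12·6·(24/5)/20 - 12·6²/30 - 12·(24/5)³/(6·6) = 72/125 kN·m
Load 2 — applied couple M₀=3 kN·m at a=2 m (b=L-a=4):
  M_2 = R_Ax - M_A - M₀  [x>a] with R_A=2/3, M_A=0 = (2/3)·(24/5) - 0 - 3 = 1/5 kN·m
Load 3 — applied couple M₀=7 kN·m at a=12/5 m (b=L-a=18/5):
  M_3 = R_Ax - M_A - M₀  [x>a] with R_A=42/25, M_A=21/25 = (42/25)·(24/5) - (21/25) - 7 = 28/125 kN·m
Superposition: M = Σ M_i = 1 kN·m ≈ 1.000000 kN·m

M(24/5) = 1 kN·m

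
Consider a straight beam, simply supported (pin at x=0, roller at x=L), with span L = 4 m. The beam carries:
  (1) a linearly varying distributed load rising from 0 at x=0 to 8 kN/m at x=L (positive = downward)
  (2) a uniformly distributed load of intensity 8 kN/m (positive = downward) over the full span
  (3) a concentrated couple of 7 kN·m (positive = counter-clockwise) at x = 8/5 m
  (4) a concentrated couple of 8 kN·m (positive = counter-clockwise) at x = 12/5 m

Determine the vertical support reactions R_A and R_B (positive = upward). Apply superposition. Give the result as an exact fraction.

R_A = 301/12 kN, R_B = 275/12 kN

Load 1 — triangular load w₀=8 kN/m (0→w₀ over full span):
  R_A = w₀L/6 = 8·4/6 = 16/3 kN
  R_B = w₀L/3 = 8·4/3 = 32/3 kN
Load 2 — uniform load w=8 kN/m over full span:
  R_A = wL/2 = 8·4/2 = 16 kN
  R_B = wL/2 = 8·4/2 = 16 kN
Load 3 — applied couple M₀=7 kN·m at a=8/5 m (b=L-a=12/5):
  R_A = M₀/L = 7/4 kN
  R_B = -M₀/L = -7/4 kN
Load 4 — applied couple M₀=8 kN·m at a=12/5 m (b=L-a=8/5):
  R_A = M₀/L = 8/4 = 2 kN
  R_B = -M₀/L = -8/4 = -2 kN
Superposition: R_A = 301/12 kN, R_B = 275/12 kN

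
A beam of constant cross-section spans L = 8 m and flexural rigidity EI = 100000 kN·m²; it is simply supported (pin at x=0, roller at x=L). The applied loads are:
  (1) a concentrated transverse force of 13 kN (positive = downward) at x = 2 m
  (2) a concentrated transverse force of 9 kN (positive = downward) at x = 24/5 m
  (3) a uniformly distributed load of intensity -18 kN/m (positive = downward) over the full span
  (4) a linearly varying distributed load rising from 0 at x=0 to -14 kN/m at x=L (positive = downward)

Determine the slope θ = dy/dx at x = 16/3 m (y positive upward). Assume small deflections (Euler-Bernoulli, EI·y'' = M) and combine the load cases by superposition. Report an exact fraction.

Load 1 — point force P=13 kN at a=2 m (b=L-a=6):
  θ_1 = -Pa(2L²-6Lx+3x²+a²)/(6LEI)  [x>a] = -13·2·(2·8²-6·8·(16/3)+3·(16/3)²+2²)/(6·8·100000) = 377/1800000 rad
Load 2 — point force P=9 kN at a=24/5 m (b=L-a=16/5):
  θ_2 = -Pa(2L²-6Lx+3x²+a²)/(6LEI)  [x>a] = -9·(24/5)·(2·8²-6·8·(16/3)+3·(16/3)²+(24/5)²)/(6·8·100000) = 69/390625 rad
Load 3 — uniform load w=-18 kN/m over full span:
  θ_3 = -w(L³-6Lx²+4x³)/(24EI) = -(-18)·(8³-6·8·(16/3)²+4·(16/3)³)/(24·100000) = -52/28125 rad
Load 4 — triangular load w₀=-14 kN/m (0→w₀ over full span):
  θ_4 = -w₀(7L⁴-30L²x²+15x⁴)/(360LEI) = -(-14)·(7·8⁴-30·8²·(16/3)²+15·(16/3)⁴)/(360·8·100000) = -2548/3796875 rad
Superposition: θ = Σ θ_i = -12963337/6075000000 rad ≈ -0.002134 rad

θ(16/3) = -12963337/6075000000 rad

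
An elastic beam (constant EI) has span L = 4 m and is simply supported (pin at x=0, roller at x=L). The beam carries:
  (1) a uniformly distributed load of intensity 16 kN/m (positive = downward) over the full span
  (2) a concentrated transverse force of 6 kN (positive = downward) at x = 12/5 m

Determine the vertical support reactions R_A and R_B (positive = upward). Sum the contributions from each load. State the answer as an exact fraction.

Load 1 — uniform load w=16 kN/m over full span:
  R_A = wL/2 = 16·4/2 = 32 kN
  R_B = wL/2 = 16·4/2 = 32 kN
Load 2 — point force P=6 kN at a=12/5 m (b=L-a=8/5):
  R_A = Pb/L = 6·(8/5)/4 = 12/5 kN
  R_B = Pa/L = 6·(12/5)/4 = 18/5 kN
Superposition: R_A = 172/5 kN, R_B = 178/5 kN

R_A = 172/5 kN, R_B = 178/5 kN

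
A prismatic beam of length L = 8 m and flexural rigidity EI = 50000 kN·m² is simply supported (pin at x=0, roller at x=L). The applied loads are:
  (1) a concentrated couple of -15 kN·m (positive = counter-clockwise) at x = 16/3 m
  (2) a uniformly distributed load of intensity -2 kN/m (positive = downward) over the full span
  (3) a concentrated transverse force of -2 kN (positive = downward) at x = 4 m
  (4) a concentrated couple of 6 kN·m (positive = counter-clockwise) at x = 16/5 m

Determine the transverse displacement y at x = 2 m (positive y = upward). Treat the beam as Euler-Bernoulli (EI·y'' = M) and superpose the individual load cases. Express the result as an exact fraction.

y(2) = 17567/7500000 m

Load 1 — applied couple M₀=-15 kN·m at a=16/3 m (b=L-a=8/3):
  y_1 = (M₀x³/(6L)+C₁x)/EI  [x≤a] with C₁=M₀(3b²-L²)/(6L)=40/3 = ((-15)·2³/(6·8)+(40/3)·2)/50000 = 29/60000 m
Load 2 — uniform load w=-2 kN/m over full span:
  y_2 = -wx(L³-2Lx²+x³)/(24EI) = -(-2)·2·(8³-2·8·2²+2³)/(24·50000) = 19/12500 m
Load 3 — point force P=-2 kN at a=4 m (b=L-a=4):
  y_3 = -Pbx(L²-b²-x²)/(6LEI)  [x≤a] = -(-2)·4·2·(8²-4²-2²)/(6·8·50000) = 11/37500 m
Load 4 — applied couple M₀=6 kN·m at a=16/5 m (b=L-a=24/5):
  y_4 = (M₀x³/(6L)+C₁x)/EI  [x≤a] with C₁=M₀(3b²-L²)/(6L)=16/25 = (6·2³/(6·8)+(16/25)·2)/50000 = 57/1250000 m
Superposition: y = Σ y_i = 17567/7500000 m ≈ 0.002342 m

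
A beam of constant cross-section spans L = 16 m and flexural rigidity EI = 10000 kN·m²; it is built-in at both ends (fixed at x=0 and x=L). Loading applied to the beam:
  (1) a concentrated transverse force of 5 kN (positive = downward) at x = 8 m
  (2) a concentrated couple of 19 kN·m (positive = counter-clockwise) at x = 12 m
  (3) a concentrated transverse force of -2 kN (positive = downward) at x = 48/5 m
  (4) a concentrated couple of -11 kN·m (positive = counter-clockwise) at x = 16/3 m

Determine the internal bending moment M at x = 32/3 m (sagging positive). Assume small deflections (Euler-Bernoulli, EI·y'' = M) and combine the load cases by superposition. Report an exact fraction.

Load 1 — point force P=5 kN at a=8 m (b=L-a=8):
  M_1 = Pa²(a+3b)(L-x)/L³ - Pa²b/L²  [x>a] = 5·8²·(8+3·8)·(16-(32/3))/16³ - 5·8²·8/16² = 10/3 kN·m
Load 2 — applied couple M₀=19 kN·m at a=12 m (b=L-a=4):
  M_2 = R_Ax - M_A  [x≤a] with R_A=171/128, M_A=95/16 = (171/128)·(32/3) - (95/16) = 133/16 kN·m
Load 3 — point force P=-2 kN at a=48/5 m (b=L-a=32/5):
  M_3 = Pa²(a+3b)(L-x)/L³ - Pa²b/L²  [x>a] = (-2)·(48/5)²·((48/5)+3·(32/5))·(16-(32/3))/16³ - (-2)·(48/5)²·(32/5)/16² = -288/125 kN·m
Load 4 — applied couple M₀=-11 kN·m at a=16/3 m (b=L-a=32/3):
  M_4 = R_Ax - M_A - M₀  [x>a] with R_A=-11/12, M_A=0 = (-11/12)·(32/3) - 0 - (-11) = 11/9 kN·m
Superposition: M = Σ M_i = 190153/18000 kN·m ≈ 10.564056 kN·m

M(32/3) = 190153/18000 kN·m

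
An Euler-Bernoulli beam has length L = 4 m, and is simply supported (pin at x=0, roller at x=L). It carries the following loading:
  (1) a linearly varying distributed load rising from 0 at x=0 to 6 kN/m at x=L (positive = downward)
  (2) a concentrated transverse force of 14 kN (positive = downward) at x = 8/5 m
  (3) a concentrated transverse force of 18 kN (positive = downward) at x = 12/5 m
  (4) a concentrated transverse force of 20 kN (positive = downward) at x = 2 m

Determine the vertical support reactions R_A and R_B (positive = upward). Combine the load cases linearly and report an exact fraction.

Load 1 — triangular load w₀=6 kN/m (0→w₀ over full span):
  R_A = w₀L/6 = 6·4/6 = 4 kN
  R_B = w₀L/3 = 6·4/3 = 8 kN
Load 2 — point force P=14 kN at a=8/5 m (b=L-a=12/5):
  R_A = Pb/L = 14·(12/5)/4 = 42/5 kN
  R_B = Pa/L = 14·(8/5)/4 = 28/5 kN
Load 3 — point force P=18 kN at a=12/5 m (b=L-a=8/5):
  R_A = Pb/L = 18·(8/5)/4 = 36/5 kN
  R_B = Pa/L = 18·(12/5)/4 = 54/5 kN
Load 4 — point force P=20 kN at a=2 m (b=L-a=2):
  R_A = Pb/L = 20·2/4 = 10 kN
  R_B = Pa/L = 20·2/4 = 10 kN
Superposition: R_A = 148/5 kN, R_B = 172/5 kN

R_A = 148/5 kN, R_B = 172/5 kN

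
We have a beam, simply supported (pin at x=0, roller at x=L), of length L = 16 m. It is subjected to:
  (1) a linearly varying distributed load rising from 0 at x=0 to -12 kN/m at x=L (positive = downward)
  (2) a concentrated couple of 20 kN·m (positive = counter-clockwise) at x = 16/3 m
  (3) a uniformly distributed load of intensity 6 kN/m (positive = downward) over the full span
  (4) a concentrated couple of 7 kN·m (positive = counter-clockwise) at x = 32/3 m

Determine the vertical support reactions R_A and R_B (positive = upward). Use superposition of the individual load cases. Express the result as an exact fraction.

Load 1 — triangular load w₀=-12 kN/m (0→w₀ over full span):
  R_A = w₀L/6 = (-12)·16/6 = -32 kN
  R_B = w₀L/3 = (-12)·16/3 = -64 kN
Load 2 — applied couple M₀=20 kN·m at a=16/3 m (b=L-a=32/3):
  R_A = M₀/L = 20/16 = 5/4 kN
  R_B = -M₀/L = -20/16 = -5/4 kN
Load 3 — uniform load w=6 kN/m over full span:
  R_A = wL/2 = 6·16/2 = 48 kN
  R_B = wL/2 = 6·16/2 = 48 kN
Load 4 — applied couple M₀=7 kN·m at a=32/3 m (b=L-a=16/3):
  R_A = M₀/L = 7/16 kN
  R_B = -M₀/L = -7/16 kN
Superposition: R_A = 283/16 kN, R_B = -283/16 kN

R_A = 283/16 kN, R_B = -283/16 kN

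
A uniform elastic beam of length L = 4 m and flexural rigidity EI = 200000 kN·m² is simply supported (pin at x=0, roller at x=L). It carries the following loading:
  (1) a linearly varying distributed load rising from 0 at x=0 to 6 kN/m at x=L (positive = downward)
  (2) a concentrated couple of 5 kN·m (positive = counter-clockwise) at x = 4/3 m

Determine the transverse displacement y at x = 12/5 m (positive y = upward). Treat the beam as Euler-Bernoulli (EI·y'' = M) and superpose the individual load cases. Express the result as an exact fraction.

Load 1 — triangular load w₀=6 kN/m (0→w₀ over full span):
  y_1 = -w₀x(7L⁴-10L²x²+3x⁴)/(360LEI) = -6·(12/5)·(7·4⁴-10·4²·(12/5)²+3·(12/5)⁴)/(360·4·200000) = -2368/48828125 m
Load 2 — applied couple M₀=5 kN·m at a=4/3 m (b=L-a=8/3):
  y_2 = (M₀x³/(6L)-M₀(x-a)²/2+C₁x)/EI  [x>a] with C₁=M₀(3b²-L²)/(6L)=10/9 = (5·(12/5)³/(6·4)-5·((12/5)-(4/3))²/2+(10/9)·(12/5))/200000 = 19/1406250 m
Superposition: y = Σ y_i = -30749/878906250 m ≈ -0.000035 m

y(12/5) = -30749/878906250 m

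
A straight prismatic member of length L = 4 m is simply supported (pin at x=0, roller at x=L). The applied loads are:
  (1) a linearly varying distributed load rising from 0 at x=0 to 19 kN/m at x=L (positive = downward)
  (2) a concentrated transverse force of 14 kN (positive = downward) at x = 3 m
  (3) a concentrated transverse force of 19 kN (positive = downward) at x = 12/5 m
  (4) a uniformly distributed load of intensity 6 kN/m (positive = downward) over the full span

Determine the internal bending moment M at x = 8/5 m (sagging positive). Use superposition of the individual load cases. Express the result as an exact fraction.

M(8/5) = 5788/125 kN·m

Load 1 — triangular load w₀=19 kN/m (0→w₀ over full span):
  M_1 = w₀Lx/6 - w₀x³/(6L) = 19·4·(8/5)/6 - 19·(8/5)³/(6·4) = 2128/125 kN·m
Load 2 — point force P=14 kN at a=3 m (b=L-a=1):
  M_2 = Pbx/L  [x≤a] = 14·1·(8/5)/4 = 28/5 kN·m
Load 3 — point force P=19 kN at a=12/5 m (b=L-a=8/5):
  M_3 = Pbx/L  [x≤a] = 19·(8/5)·(8/5)/4 = 304/25 kN·m
Load 4 — uniform load w=6 kN/m over full span:
  M_4 = wx(L-x)/2 = 6·(8/5)·(4-(8/5))/2 = 288/25 kN·m
Superposition: M = Σ M_i = 5788/125 kN·m ≈ 46.304000 kN·m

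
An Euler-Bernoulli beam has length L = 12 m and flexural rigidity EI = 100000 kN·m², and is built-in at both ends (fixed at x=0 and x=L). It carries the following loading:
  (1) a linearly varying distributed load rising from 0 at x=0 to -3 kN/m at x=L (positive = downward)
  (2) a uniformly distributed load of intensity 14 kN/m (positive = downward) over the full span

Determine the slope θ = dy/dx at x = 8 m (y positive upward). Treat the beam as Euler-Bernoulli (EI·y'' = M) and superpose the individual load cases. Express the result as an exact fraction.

θ(8) = 21/15625 rad

Load 1 — triangular load w₀=-3 kN/m (0→w₀ over full span):
  θ_1 = -w₀(2x(L-x)(L-2x)(x+2L)+x²(L-x)²)/(120LEI) = -(-3)·(2·8·(12-8)·(12-2·8)·(8+2·12)+8²·(12-8)²)/(120·12·100000) = -7/46875 rad
Load 2 — uniform load w=14 kN/m over full span:
  θ_2 = -wx(L-x)(L-2x)/(12EI) = -14·8·(12-8)·(12-2·8)/(12·100000) = 14/9375 rad
Superposition: θ = Σ θ_i = 21/15625 rad ≈ 0.001344 rad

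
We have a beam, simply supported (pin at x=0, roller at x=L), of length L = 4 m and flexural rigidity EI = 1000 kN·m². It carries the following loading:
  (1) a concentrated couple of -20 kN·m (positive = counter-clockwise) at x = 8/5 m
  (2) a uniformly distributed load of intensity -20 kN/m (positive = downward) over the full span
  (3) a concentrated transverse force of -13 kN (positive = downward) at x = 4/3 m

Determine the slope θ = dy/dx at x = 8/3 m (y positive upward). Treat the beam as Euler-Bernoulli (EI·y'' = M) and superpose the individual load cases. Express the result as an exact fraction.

θ(8/3) = -1499/50625 rad

Load 1 — applied couple M₀=-20 kN·m at a=8/5 m (b=L-a=12/5):
  θ_1 = (M₀x²/(2L)-M₀(x-a)+C₁)/EI  [x>a] with C₁=M₀(3b²-L²)/(6L)=-16/15 = ((-20)·(8/3)²/(2·4)-(-20)·((8/3)-(8/5))+(-16/15))/1000 = 14/5625 rad
Load 2 — uniform load w=-20 kN/m over full span:
  θ_2 = -w(L³-6Lx²+4x³)/(24EI) = -(-20)·(4³-6·4·(8/3)²+4·(8/3)³)/(24·1000) = -52/2025 rad
Load 3 — point force P=-13 kN at a=4/3 m (b=L-a=8/3):
  θ_3 = -Pa(2L²-6Lx+3x²+a²)/(6LEI)  [x>a] = -(-13)·(4/3)·(2·4²-6·4·(8/3)+3·(8/3)²+(4/3)²)/(6·4·1000) = -13/2025 rad
Superposition: θ = Σ θ_i = -1499/50625 rad ≈ -0.029610 rad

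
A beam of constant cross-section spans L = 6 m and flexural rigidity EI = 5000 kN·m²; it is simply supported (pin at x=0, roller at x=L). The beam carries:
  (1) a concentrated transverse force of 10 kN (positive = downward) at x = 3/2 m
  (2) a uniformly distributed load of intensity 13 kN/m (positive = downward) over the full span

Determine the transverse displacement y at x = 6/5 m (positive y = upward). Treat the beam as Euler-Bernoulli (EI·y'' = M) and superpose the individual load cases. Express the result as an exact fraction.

Load 1 — point force P=10 kN at a=3/2 m (b=L-a=9/2):
  y_1 = -Pbx(L²-b²-x²)/(6LEI)  [x≤a] = -10·(9/2)·(6/5)·(6²-(9/2)²-(6/5)²)/(6·6·5000) = -4293/1000000 m
Load 2 — uniform load w=13 kN/m over full span:
  y_2 = -wx(L³-2Lx²+x³)/(24EI) = -13·(6/5)·(6³-2·6·(6/5)²+(6/5)³)/(24·5000) = -10179/390625 m
Superposition: y = Σ y_i = -758781/25000000 m ≈ -0.030351 m

y(6/5) = -758781/25000000 m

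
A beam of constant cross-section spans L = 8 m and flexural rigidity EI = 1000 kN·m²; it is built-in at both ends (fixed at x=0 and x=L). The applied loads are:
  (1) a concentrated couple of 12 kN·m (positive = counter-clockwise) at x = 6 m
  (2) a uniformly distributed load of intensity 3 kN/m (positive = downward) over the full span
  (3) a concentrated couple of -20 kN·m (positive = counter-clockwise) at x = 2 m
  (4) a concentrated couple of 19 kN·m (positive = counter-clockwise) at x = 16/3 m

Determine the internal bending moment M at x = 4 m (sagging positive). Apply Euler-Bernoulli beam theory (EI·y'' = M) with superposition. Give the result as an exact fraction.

M(4) = 67/3 kN·m

Load 1 — applied couple M₀=12 kN·m at a=6 m (b=L-a=2):
  M_1 = R_Ax - M_A  [x≤a] with R_A=27/16, M_A=15/4 = (27/16)·4 - (15/4) = 3 kN·m
Load 2 — uniform load w=3 kN/m over full span:
  M_2 = wLx/2 - wL²/12 - wx²/2 = 3·8·4/2 - 3·8²/12 - 3·4²/2 = 8 kN·m
Load 3 — applied couple M₀=-20 kN·m at a=2 m (b=L-a=6):
  M_3 = R_Ax - M_A - M₀  [x>a] with R_A=-45/16, M_A=15/4 = (-45/16)·4 - (15/4) - (-20) = 5 kN·m
Load 4 — applied couple M₀=19 kN·m at a=16/3 m (b=L-a=8/3):
  M_4 = R_Ax - M_A  [x≤a] with R_A=19/6, M_A=19/3 = (19/6)·4 - (19/3) = 19/3 kN·m
Superposition: M = Σ M_i = 67/3 kN·m ≈ 22.333333 kN·m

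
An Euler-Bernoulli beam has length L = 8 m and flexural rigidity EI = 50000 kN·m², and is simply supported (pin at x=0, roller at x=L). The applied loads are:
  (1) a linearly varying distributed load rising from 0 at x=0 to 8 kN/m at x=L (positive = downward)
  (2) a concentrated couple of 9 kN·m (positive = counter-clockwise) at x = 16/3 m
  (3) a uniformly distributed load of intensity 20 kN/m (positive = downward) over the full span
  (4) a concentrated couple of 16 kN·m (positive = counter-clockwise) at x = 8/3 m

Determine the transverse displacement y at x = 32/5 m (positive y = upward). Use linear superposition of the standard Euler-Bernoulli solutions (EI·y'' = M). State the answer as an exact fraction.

y(32/5) = -6613432/439453125 m

Load 1 — triangular load w₀=8 kN/m (0→w₀ over full span):
  y_1 = -w₀x(7L⁴-10L²x²+3x⁴)/(360LEI) = -8·(32/5)·(7·8⁴-10·8²·(32/5)²+3·(32/5)⁴)/(360·8·50000) = -130048/48828125 m
Load 2 — applied couple M₀=9 kN·m at a=16/3 m (b=L-a=8/3):
  y_2 = (M₀x³/(6L)-M₀(x-a)²/2+C₁x)/EI  [x>a] with C₁=M₀(3b²-L²)/(6L)=-8 = (9·(32/5)³/(6·8)-9·((32/5)-(16/3))²/2+(-8)·(32/5))/50000 = -56/390625 m
Load 3 — uniform load w=20 kN/m over full span:
  y_3 = -wx(L³-2Lx²+x³)/(24EI) = -20·(32/5)·(8³-2·8·(32/5)²+(32/5)³)/(24·50000) = -14848/1171875 m
Load 4 — applied couple M₀=16 kN·m at a=8/3 m (b=L-a=16/3):
  y_4 = (M₀x³/(6L)-M₀(x-a)²/2+C₁x)/EI  [x>a] with C₁=M₀(3b²-L²)/(6L)=64/9 = (16·(32/5)³/(6·8)-16·((32/5)-(8/3))²/2+(64/9)·(32/5))/50000 = 1504/3515625 m
Superposition: y = Σ y_i = -6613432/439453125 m ≈ -0.015049 m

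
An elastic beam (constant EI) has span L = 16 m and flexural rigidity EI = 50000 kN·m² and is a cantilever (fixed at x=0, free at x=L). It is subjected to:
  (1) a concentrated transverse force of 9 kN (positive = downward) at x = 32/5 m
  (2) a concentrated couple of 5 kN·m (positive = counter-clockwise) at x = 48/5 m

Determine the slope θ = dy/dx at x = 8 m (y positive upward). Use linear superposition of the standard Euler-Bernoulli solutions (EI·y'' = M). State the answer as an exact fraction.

Load 1 — point force P=9 kN at a=32/5 m (b=L-a=48/5):
  θ_1 = -Pa²/(2EI)  [x>a] = -9·(32/5)²/(2·50000) = -288/78125 rad
Load 2 — applied couple M₀=5 kN·m at a=48/5 m (b=L-a=32/5):
  θ_2 = M₀x/EI  [x≤a] = 5·8/50000 = 1/1250 rad
Superposition: θ = Σ θ_i = -451/156250 rad ≈ -0.002886 rad

θ(8) = -451/156250 rad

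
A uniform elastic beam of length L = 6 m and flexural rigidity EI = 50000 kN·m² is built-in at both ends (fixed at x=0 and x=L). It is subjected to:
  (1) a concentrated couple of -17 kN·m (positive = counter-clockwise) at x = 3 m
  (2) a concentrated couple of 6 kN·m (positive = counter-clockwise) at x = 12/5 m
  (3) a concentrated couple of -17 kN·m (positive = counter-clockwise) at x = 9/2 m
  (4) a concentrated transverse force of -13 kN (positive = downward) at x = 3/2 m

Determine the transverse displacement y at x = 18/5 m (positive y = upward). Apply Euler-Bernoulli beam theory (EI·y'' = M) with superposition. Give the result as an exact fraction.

y(18/5) = 381321/1250000000 m

Load 1 — applied couple M₀=-17 kN·m at a=3 m (b=L-a=3):
  y_1 = (R_Ax³/6 - M_Ax²/2 - M₀(x-a)²/2)/EI  [x>a] with R_A=-17/4, M_A=-17/4 = ((-17/4)·(18/5)³/6 - (-17/4)·(18/5)²/2 - (-17)·((18/5)-3)²/2)/50000 = -153/3125000 m
Load 2 — applied couple M₀=6 kN·m at a=12/5 m (b=L-a=18/5):
  y_2 = (R_Ax³/6 - M_Ax²/2 - M₀(x-a)²/2)/EI  [x>a] with R_A=36/25, M_A=18/25 = ((36/25)·(18/5)³/6 - (18/25)·(18/5)²/2 - 6·((18/5)-(12/5))²/2)/50000 = 432/9765625 m
Load 3 — applied couple M₀=-17 kN·m at a=9/2 m (b=L-a=3/2):
  y_3 = (R_Ax³/6 - M_Ax²/2)/EI  [x≤a] with R_A=-51/16, M_A=-85/16 = ((-51/16)·(18/5)³/6 - (-85/16)·(18/5)²/2)/50000 = 9639/50000000 m
Load 4 — point force P=-13 kN at a=3/2 m (b=L-a=9/2):
  y_4 = -Pa²(L-x)²(3bL-(3b+a)(L-x))/(6L³EI)  [x>a] = -(-13)·(3/2)²·(6-(18/5))²·(3·(9/2)·6-(3·(9/2)+(3/2))·(6-(18/5)))/(6·6³·50000) = 117/1000000 m
Superposition: y = Σ y_i = 381321/1250000000 m ≈ 0.000305 m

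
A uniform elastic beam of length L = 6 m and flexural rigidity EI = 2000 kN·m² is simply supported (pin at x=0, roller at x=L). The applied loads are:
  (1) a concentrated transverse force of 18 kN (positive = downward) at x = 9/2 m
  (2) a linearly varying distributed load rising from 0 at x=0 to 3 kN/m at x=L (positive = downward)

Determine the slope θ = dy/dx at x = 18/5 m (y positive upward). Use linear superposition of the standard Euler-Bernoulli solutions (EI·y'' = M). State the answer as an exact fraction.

θ(18/5) = 71883/20000000 rad

Load 1 — point force P=18 kN at a=9/2 m (b=L-a=3/2):
  θ_1 = -Pb(L²-b²-3x²)/(6LEI)  [x≤a] = -18·(3/2)·(6²-(3/2)²-3·(18/5)²)/(6·6·2000) = 1539/800000 rad
Load 2 — triangular load w₀=3 kN/m (0→w₀ over full span):
  θ_2 = -w₀(7L⁴-30L²x²+15x⁴)/(360LEI) = -3·(7·6⁴-30·6²·(18/5)²+15·(18/5)⁴)/(360·6·2000) = 261/156250 rad
Superposition: θ = Σ θ_i = 71883/20000000 rad ≈ 0.003594 rad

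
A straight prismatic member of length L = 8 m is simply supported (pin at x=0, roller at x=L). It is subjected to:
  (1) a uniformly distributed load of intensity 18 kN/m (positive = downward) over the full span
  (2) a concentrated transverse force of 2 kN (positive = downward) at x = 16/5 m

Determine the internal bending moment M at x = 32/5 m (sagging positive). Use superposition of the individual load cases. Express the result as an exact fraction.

M(32/5) = 2336/25 kN·m

Load 1 — uniform load w=18 kN/m over full span:
  M_1 = wx(L-x)/2 = 18·(32/5)·(8-(32/5))/2 = 2304/25 kN·m
Load 2 — point force P=2 kN at a=16/5 m (b=L-a=24/5):
  M_2 = Pa(L-x)/L  [x>a] = 2·(16/5)·(8-(32/5))/8 = 32/25 kN·m
Superposition: M = Σ M_i = 2336/25 kN·m ≈ 93.440000 kN·m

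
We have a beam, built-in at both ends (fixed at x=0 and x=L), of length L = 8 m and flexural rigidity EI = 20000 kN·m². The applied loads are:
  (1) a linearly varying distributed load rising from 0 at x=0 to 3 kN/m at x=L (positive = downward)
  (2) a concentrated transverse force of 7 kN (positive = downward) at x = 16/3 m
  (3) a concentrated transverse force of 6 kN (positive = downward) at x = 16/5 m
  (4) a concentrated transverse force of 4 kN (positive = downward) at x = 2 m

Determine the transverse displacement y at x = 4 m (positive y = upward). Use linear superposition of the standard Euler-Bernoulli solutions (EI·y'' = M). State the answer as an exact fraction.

y(4) = -15661/6328125 m

Load 1 — triangular load w₀=3 kN/m (0→w₀ over full span):
  y_1 = -w₀x²(L-x)²(x+2L)/(120LEI) = -3·4²·(8-4)²·(4+2·8)/(120·8·20000) = -1/1250 m
Load 2 — point force P=7 kN at a=16/3 m (b=L-a=8/3):
  y_2 = -Pb²x²(3aL-(3a+b)x)/(6L³EI)  [x≤a] = -7·(8/3)²·4²·(3·(16/3)·8-(3·(16/3)+(8/3))·4)/(6·8³·20000) = -7/10125 m
Load 3 — point force P=6 kN at a=16/5 m (b=L-a=24/5):
  y_3 = -Pa²(L-x)²(3bL-(3b+a)(L-x))/(6L³EI)  [x>a] = -6·(16/5)²·(8-4)²·(3·(24/5)·8-(3·(24/5)+(16/5))·(8-4))/(6·8³·20000) = -56/78125 m
Load 4 — point force P=4 kN at a=2 m (b=L-a=6):
  y_4 = -Pa²(L-x)²(3bL-(3b+a)(L-x))/(6L³EI)  [x>a] = -4·2²·(8-4)²·(3·6·8-(3·6+2)·(8-4))/(6·8³·20000) = -1/3750 m
Superposition: y = Σ y_i = -15661/6328125 m ≈ -0.002475 m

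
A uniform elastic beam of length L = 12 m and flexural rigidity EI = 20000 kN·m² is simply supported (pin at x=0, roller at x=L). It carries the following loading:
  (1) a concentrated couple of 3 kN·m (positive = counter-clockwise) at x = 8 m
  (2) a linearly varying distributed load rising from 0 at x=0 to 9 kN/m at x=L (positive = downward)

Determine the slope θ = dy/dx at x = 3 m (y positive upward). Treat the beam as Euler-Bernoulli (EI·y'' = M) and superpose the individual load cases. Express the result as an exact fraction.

θ(3) = -36289/3200000 rad

Load 1 — applied couple M₀=3 kN·m at a=8 m (b=L-a=4):
  θ_1 = (M₀x²/(2L)+C₁)/EI  [x≤a] with C₁=M₀(3b²-L²)/(6L)=-4 = (3·3²/(2·12)+(-4))/20000 = -23/160000 rad
Load 2 — triangular load w₀=9 kN/m (0→w₀ over full span):
  θ_2 = -w₀(7L⁴-30L²x²+15x⁴)/(360LEI) = -9·(7·12⁴-30·12²·3²+15·3⁴)/(360·12·20000) = -35829/3200000 rad
Superposition: θ = Σ θ_i = -36289/3200000 rad ≈ -0.011340 rad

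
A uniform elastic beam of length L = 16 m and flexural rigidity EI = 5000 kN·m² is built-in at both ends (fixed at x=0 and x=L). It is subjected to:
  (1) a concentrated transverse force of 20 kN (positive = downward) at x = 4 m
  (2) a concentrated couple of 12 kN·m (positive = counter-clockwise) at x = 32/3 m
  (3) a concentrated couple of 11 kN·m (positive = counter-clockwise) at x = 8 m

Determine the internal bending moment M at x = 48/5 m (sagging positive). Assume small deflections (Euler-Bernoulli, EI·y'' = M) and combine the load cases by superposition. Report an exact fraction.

Load 1 — point force P=20 kN at a=4 m (b=L-a=12):
  M_1 = Pa²(a+3b)(L-x)/L³ - Pa²b/L²  [x>a] = 20·4²·(4+3·12)·(16-(48/5))/16³ - 20·4²·12/16² = 5 kN·m
Load 2 — applied couple M₀=12 kN·m at a=32/3 m (b=L-a=16/3):
  M_2 = R_Ax - M_A  [x≤a] with R_A=1, M_A=4 = 1·(48/5) - 4 = 28/5 kN·m
Load 3 — applied couple M₀=11 kN·m at a=8 m (b=L-a=8):
  M_3 = R_Ax - M_A - M₀  [x>a] with R_A=33/32, M_A=11/4 = (33/32)·(48/5) - (11/4) - 11 = -77/20 kN·m
Superposition: M = Σ M_i = 27/4 kN·m ≈ 6.750000 kN·m

M(48/5) = 27/4 kN·m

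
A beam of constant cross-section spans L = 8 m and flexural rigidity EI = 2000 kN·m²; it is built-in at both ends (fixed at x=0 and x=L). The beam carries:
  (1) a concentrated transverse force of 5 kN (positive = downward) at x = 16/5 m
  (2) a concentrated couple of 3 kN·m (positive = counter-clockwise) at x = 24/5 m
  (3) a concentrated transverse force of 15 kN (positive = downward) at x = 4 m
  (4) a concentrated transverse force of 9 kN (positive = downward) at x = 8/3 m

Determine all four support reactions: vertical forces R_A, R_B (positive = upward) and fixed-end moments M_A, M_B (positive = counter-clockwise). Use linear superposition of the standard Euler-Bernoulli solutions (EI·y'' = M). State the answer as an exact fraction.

R_A = 1346/75 kN, M_A = 2429/75 kN·m, R_B = 829/75 kN, M_B = -1786/75 kN·m

Load 1 — point force P=5 kN at a=16/5 m (b=L-a=24/5):
  R_A = Pb²(3a+b)/L³ = 5·(24/5)²·(3·(16/5)+(24/5))/8³ = 81/25 kN
  M_A = Pab²/L² = 5·(16/5)·(24/5)²/8² = 144/25 kN·m
  R_B = Pa²(a+3b)/L³ = 5·(16/5)²·((16/5)+3·(24/5))/8³ = 44/25 kN
  M_B = -Pa²b/L² = -5·(16/5)²·(24/5)/8² = -96/25 kN·m
Load 2 — applied couple M₀=3 kN·m at a=24/5 m (b=L-a=16/5):
  R_A = 6M₀ab/L³ = 6·3·(24/5)·(16/5)/8³ = 27/50 kN
  M_A = M₀b(2a-b)/L² = 3·(16/5)·(2·(24/5)-(16/5))/8² = 24/25 kN·m
  R_B = -6M₀ab/L³ = -6·3·(24/5)·(16/5)/8³ = -27/50 kN
  M_B = M₀a(2b-a)/L² = 3·(24/5)·(2·(16/5)-(24/5))/8² = 9/25 kN·m
Load 3 — point force P=15 kN at a=4 m (b=L-a=4):
  R_A = Pb²(3a+b)/L³ = 15·4²·(3·4+4)/8³ = 15/2 kN
  M_A = Pab²/L² = 15·4·4²/8² = 15 kN·m
  R_B = Pa²(a+3b)/L³ = 15·4²·(4+3·4)/8³ = 15/2 kN
  M_B = -Pa²b/L² = -15·4²·4/8² = -15 kN·m
Load 4 — point force P=9 kN at a=8/3 m (b=L-a=16/3):
  R_A = Pb²(3a+b)/L³ = 9·(16/3)²·(3·(8/3)+(16/3))/8³ = 20/3 kN
  M_A = Pab²/L² = 9·(8/3)·(16/3)²/8² = 32/3 kN·m
  R_B = Pa²(a+3b)/L³ = 9·(8/3)²·((8/3)+3·(16/3))/8³ = 7/3 kN
  M_B = -Pa²b/L² = -9·(8/3)²·(16/3)/8² = -16/3 kN·m
Superposition: R_A = 1346/75 kN, M_A = 2429/75 kN·m, R_B = 829/75 kN, M_B = -1786/75 kN·m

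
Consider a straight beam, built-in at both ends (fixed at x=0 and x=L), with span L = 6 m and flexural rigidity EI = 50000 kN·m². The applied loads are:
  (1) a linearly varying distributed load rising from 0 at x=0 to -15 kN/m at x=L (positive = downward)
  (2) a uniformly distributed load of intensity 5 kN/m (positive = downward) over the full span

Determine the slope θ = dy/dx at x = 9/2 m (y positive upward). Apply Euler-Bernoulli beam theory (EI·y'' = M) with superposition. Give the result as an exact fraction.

θ(9/2) = -1161/12800000 rad

Load 1 — triangular load w₀=-15 kN/m (0→w₀ over full span):
  θ_1 = -w₀(2x(L-x)(L-2x)(x+2L)+x²(L-x)²)/(120LEI) = -(-15)·(2·(9/2)·(6-(9/2))·(6-2·(9/2))·((9/2)+2·6)+(9/2)²·(6-(9/2))²)/(120·6·50000) = -3321/12800000 rad
Load 2 — uniform load w=5 kN/m over full span:
  θ_2 = -wx(L-x)(L-2x)/(12EI) = -5·(9/2)·(6-(9/2))·(6-2·(9/2))/(12·50000) = 27/160000 rad
Superposition: θ = Σ θ_i = -1161/12800000 rad ≈ -0.000091 rad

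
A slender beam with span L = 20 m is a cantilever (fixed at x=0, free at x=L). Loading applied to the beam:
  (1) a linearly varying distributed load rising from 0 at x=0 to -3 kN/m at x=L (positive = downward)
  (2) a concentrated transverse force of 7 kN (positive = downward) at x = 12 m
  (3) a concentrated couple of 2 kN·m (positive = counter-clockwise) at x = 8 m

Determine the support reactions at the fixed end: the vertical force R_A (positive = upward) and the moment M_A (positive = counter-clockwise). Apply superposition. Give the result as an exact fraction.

Load 1 — triangular load w₀=-3 kN/m (0→w₀ over full span):
  R_A = w₀L/2 = (-3)·20/2 = -30 kN
  M_A = w₀L²/3 = (-3)·20²/3 = -400 kN·m
Load 2 — point force P=7 kN at a=12 m (b=L-a=8):
  R_A = P = 7 kN
  M_A = Pa = 7·12 = 84 kN·m
Load 3 — applied couple M₀=2 kN·m at a=8 m (b=L-a=12):
  R_A = 0 kN
  M_A = -M₀ = -2 kN·m
Superposition: R_A = -23 kN, M_A = -318 kN·m

R_A = -23 kN, M_A = -318 kN·m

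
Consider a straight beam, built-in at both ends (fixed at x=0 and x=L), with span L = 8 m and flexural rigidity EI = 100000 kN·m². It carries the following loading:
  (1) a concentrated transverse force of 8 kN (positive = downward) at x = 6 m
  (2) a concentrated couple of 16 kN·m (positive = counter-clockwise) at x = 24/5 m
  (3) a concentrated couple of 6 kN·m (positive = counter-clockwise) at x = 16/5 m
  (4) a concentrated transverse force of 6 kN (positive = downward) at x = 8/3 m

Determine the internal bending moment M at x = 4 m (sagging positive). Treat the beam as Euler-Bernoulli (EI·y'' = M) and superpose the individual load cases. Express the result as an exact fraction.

Load 1 — point force P=8 kN at a=6 m (b=L-a=2):
  M_1 = Pb²(3a+b)x/L³ - Pab²/L²  [x≤a] = 8·2²·(3·6+2)·4/8³ - 8·6·2²/8² = 2 kN·m
Load 2 — applied couple M₀=16 kN·m at a=24/5 m (b=L-a=16/5):
  M_2 = R_Ax - M_A  [x≤a] with R_A=72/25, M_A=128/25 = (72/25)·4 - (128/25) = 32/5 kN·m
Load 3 — applied couple M₀=6 kN·m at a=16/5 m (b=L-a=24/5):
  M_3 = R_Ax - M_A - M₀  [x>a] with R_A=27/25, M_A=18/25 = (27/25)·4 - (18/25) - 6 = -12/5 kN·m
Load 4 — point force P=6 kN at a=8/3 m (b=L-a=16/3):
  M_4 = Pa²(a+3b)(L-x)/L³ - Pa²b/L²  [x>a] = 6·(8/3)²·((8/3)+3·(16/3))·(8-4)/8³ - 6·(8/3)²·(16/3)/8² = 8/3 kN·m
Superposition: M = Σ M_i = 26/3 kN·m ≈ 8.666667 kN·m

M(4) = 26/3 kN·m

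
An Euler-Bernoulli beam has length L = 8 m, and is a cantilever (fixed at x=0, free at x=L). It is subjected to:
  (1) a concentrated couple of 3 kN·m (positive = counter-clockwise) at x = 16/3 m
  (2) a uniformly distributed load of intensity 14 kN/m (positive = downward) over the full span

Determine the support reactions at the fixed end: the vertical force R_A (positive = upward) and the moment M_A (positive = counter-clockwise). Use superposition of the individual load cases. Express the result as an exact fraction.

Load 1 — applied couple M₀=3 kN·m at a=16/3 m (b=L-a=8/3):
  R_A = 0 kN
  M_A = -M₀ = -3 kN·m
Load 2 — uniform load w=14 kN/m over full span:
  R_A = wL = 14·8 = 112 kN
  M_A = wL²/2 = 14·8²/2 = 448 kN·m
Superposition: R_A = 112 kN, M_A = 445 kN·m

R_A = 112 kN, M_A = 445 kN·m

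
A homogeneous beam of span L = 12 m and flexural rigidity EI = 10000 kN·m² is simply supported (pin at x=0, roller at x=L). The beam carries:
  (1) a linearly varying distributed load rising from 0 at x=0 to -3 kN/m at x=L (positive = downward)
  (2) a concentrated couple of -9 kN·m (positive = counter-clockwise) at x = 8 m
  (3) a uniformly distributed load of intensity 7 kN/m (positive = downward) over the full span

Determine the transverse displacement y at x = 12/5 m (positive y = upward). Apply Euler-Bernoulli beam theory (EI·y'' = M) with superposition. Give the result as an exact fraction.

Load 1 — triangular load w₀=-3 kN/m (0→w₀ over full span):
  y_1 = -w₀x(7L⁴-10L²x²+3x⁴)/(360LEI) = -(-3)·(12/5)·(7·12⁴-10·12²·(12/5)²+3·(12/5)⁴)/(360·12·10000) = 222912/9765625 m
Load 2 — applied couple M₀=-9 kN·m at a=8 m (b=L-a=4):
  y_2 = (M₀x³/(6L)+C₁x)/EI  [x≤a] with C₁=M₀(3b²-L²)/(6L)=12 = ((-9)·(12/5)³/(6·12)+12·(12/5))/10000 = 423/156250 m
Load 3 — uniform load w=7 kN/m over full span:
  y_3 = -wx(L³-2Lx²+x³)/(24EI) = -7·(12/5)·(12³-2·12·(12/5)²+(12/5)³)/(24·10000) = -43848/390625 m
Superposition: y = Σ y_i = -1693701/19531250 m ≈ -0.086717 m

y(12/5) = -1693701/19531250 m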